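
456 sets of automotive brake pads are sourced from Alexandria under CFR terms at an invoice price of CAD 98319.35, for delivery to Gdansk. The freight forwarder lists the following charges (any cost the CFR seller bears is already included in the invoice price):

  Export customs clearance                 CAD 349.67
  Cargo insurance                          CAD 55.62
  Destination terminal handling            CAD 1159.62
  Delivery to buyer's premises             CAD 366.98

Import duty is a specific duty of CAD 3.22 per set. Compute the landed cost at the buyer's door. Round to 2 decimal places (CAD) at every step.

CFR: the seller pays costs through ocean freight to the destination port, but not insurance.
Already in the invoice (seller's account under CFR): export clearance — exclude.
CIF value = CFR price + insurance = 98319.35 + 55.62 = 98374.97
Import duty = 456 × 3.22 = 1468.32
Buyer bears: insurance 55.62 + destination terminal 1159.62 + delivery 366.98 + duty 1468.32 = 3050.54
Landed cost = invoice 98319.35 + 3050.54 = 101369.89

Total landed cost: CAD 101369.89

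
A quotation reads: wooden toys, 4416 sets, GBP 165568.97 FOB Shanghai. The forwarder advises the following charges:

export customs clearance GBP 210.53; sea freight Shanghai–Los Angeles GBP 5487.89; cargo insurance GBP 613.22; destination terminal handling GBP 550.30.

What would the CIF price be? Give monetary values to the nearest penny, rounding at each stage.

Not relevant to the conversion: export clearance — on the seller under both FOB and CIF; already in the FOB price and stays in the CIF price. destination terminal — on the buyer under both terms; not part of either seller's price.
From FOB to CIF, the seller additionally bears: freight, insurance.
CIF price = 165568.97 + 5487.89 + 613.22 = 171670.08

CIF price: GBP 171670.08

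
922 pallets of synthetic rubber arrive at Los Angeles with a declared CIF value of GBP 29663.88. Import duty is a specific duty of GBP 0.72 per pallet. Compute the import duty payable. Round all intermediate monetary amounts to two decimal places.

Import duty: GBP 663.84

Import duty = 922 × 0.72 = 663.84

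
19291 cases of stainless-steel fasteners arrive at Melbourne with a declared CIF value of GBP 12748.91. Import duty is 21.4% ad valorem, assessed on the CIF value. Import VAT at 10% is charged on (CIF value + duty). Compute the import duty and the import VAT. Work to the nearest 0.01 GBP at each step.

Import duty = 12748.91 × 21.4% = 2728.27
VAT base = CIF + duty = 12748.91 + 2728.27 = 15477.18
Import VAT = 15477.18 × 10% = 1547.72

Import duty: GBP 2728.27; import VAT: GBP 1547.72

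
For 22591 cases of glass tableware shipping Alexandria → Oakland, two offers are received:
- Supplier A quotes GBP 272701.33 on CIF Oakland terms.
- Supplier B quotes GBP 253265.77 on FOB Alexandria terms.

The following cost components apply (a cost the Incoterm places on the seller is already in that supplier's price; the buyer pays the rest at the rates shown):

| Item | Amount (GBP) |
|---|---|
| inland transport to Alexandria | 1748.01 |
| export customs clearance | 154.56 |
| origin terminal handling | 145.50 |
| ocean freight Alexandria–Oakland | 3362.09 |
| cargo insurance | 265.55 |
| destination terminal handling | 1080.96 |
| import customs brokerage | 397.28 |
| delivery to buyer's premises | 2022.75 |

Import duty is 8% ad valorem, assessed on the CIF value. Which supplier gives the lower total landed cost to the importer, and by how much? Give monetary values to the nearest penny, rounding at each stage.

Supplier B is cheaper by GBP 17072.56

Supplier A (CIF):
The CIF price already equals the CIF value: 272701.33
Import duty = 272701.33 × 8% = 21816.11
Buyer bears (A): 1080.96 + 397.28 + 2022.75 = 3500.99
Landed cost (A) = invoice 272701.33 + 3500.99 + duty 21816.11 = 298018.43
Supplier B (FOB):
CIF value = FOB price + freight + insurance = 253265.77 + 3362.09 + 265.55 = 256893.41
Import duty = 256893.41 × 8% = 20551.47
Buyer bears (B): 3362.09 + 265.55 + 1080.96 + 397.28 + 2022.75 = 7128.63
Landed cost (B) = invoice 253265.77 + 7128.63 + duty 20551.47 = 280945.87
Difference = |298018.43 − 280945.87| = 17072.56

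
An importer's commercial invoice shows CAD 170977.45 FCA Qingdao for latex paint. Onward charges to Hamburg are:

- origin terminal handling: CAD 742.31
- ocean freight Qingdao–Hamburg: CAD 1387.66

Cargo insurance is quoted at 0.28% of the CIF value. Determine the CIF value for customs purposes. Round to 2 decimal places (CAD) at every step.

CIF value: CAD 173593.48

Let C be the CIF value. C = FCA price + pre-shipment costs + freight + 0.28% × C
C − 0.28% × C = 170977.45 + 742.31 + 1387.66
0.9972 × C = 173107.42
C = 173107.42 / 0.9972 = 173593.48
Insurance premium = 0.28% × 173593.48 = 486.06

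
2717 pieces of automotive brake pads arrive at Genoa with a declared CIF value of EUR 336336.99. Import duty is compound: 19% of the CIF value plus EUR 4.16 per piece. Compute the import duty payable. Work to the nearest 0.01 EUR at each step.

Import duty: EUR 75206.75

Ad valorem component: 336336.99 × 19% = 63904.03
Specific component: 2717 × 4.16 = 11302.72
Import duty = 63904.03 + 11302.72 = 75206.75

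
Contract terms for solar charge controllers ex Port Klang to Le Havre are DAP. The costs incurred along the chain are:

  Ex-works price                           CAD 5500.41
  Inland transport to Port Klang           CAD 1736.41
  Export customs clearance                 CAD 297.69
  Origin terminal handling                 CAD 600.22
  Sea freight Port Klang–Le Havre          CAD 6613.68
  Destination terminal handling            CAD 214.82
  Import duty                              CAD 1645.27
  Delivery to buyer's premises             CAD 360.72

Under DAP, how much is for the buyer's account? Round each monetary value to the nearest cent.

Buyer's account: CAD 1645.27

DAP: the seller bears all costs to the named destination except import duty and clearance.
Seller's account: goods 5500.41 + inland to port 1736.41 + export clearance 297.69 + origin terminal 600.22 + freight 6613.68 + destination terminal 214.82 + delivery 360.72 = 15323.95
Buyer's account: duty 1645.27 = 1645.27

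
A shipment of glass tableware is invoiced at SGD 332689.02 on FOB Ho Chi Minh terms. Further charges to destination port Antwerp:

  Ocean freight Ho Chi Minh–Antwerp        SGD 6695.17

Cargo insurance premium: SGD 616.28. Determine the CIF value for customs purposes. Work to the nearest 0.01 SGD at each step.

CIF = FOB price + freight + insurance
CIF = 332689.02 + 6695.17 + 616.28 = 340000.47

CIF value: SGD 340000.47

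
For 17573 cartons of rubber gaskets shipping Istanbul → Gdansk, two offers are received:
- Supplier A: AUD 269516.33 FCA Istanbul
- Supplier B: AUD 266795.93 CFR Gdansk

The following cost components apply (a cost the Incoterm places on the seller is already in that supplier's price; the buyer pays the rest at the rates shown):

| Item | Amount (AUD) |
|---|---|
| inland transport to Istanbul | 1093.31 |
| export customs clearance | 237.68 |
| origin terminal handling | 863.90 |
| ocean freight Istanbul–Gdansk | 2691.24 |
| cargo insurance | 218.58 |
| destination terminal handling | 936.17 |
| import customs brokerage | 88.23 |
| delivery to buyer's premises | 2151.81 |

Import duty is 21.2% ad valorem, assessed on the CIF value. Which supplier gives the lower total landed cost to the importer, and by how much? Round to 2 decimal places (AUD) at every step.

Supplier B is cheaper by AUD 7605.95

Supplier A (FCA):
CIF value = FCA price + origin terminal + freight + insurance = 269516.33 + 863.90 + 2691.24 + 218.58 = 273290.05
Import duty = 273290.05 × 21.2% = 57937.49
Buyer bears (A): 863.90 + 2691.24 + 218.58 + 936.17 + 88.23 + 2151.81 = 6949.93
Landed cost (A) = invoice 269516.33 + 6949.93 + duty 57937.49 = 334403.75
Supplier B (CFR):
CIF value = CFR price + insurance = 266795.93 + 218.58 = 267014.51
Import duty = 267014.51 × 21.2% = 56607.08
Buyer bears (B): 218.58 + 936.17 + 88.23 + 2151.81 = 3394.79
Landed cost (B) = invoice 266795.93 + 3394.79 + duty 56607.08 = 326797.80
Difference = |334403.75 − 326797.80| = 7605.95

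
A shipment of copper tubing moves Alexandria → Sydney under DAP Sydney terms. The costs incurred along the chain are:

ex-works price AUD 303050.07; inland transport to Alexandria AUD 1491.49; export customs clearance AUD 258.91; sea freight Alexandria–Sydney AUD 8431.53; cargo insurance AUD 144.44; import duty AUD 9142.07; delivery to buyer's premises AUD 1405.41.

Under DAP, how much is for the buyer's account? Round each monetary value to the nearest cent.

DAP: the seller bears all costs to the named destination except import duty and clearance.
Seller's account: goods 303050.07 + inland to port 1491.49 + export clearance 258.91 + freight 8431.53 + insurance 144.44 + delivery 1405.41 = 314781.85
Buyer's account: duty 9142.07 = 9142.07

Buyer's account: AUD 9142.07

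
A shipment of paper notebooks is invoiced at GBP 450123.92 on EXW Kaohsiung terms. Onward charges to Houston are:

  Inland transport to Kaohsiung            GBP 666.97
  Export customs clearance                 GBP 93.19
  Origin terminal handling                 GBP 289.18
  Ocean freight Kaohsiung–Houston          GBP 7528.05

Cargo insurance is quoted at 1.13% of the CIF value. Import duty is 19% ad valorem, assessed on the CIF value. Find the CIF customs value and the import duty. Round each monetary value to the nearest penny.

CIF value: GBP 463943.88; import duty: GBP 88149.34

Let C be the CIF value. C = EXW price + pre-shipment costs + freight + 1.13% × C
C − 1.13% × C = 450123.92 + 666.97 + 93.19 + 289.18 + 7528.05
0.9887 × C = 458701.31
C = 458701.31 / 0.9887 = 463943.88
Insurance premium = 1.13% × 463943.88 = 5242.57
Import duty = 463943.88 × 19% = 88149.34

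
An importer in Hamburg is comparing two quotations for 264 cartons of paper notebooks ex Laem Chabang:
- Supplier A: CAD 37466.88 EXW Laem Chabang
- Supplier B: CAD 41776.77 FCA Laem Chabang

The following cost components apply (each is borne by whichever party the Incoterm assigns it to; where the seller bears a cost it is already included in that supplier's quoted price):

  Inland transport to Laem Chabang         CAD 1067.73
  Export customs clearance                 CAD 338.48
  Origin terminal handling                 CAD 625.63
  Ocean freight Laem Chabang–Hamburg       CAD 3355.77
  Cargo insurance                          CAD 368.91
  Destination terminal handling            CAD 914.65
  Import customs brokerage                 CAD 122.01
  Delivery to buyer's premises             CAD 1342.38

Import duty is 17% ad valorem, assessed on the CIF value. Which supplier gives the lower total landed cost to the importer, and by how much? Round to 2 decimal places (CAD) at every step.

Supplier A is cheaper by CAD 3397.30

Supplier A (EXW):
CIF value = EXW price + inland to port + export clearance + origin terminal + freight + insurance = 37466.88 + 1067.73 + 338.48 + 625.63 + 3355.77 + 368.91 = 43223.40
Import duty = 43223.40 × 17% = 7347.98
Buyer bears (A): 1067.73 + 338.48 + 625.63 + 3355.77 + 368.91 + 914.65 + 122.01 + 1342.38 = 8135.56
Landed cost (A) = invoice 37466.88 + 8135.56 + duty 7347.98 = 52950.42
Supplier B (FCA):
CIF value = FCA price + origin terminal + freight + insurance = 41776.77 + 625.63 + 3355.77 + 368.91 = 46127.08
Import duty = 46127.08 × 17% = 7841.60
Buyer bears (B): 625.63 + 3355.77 + 368.91 + 914.65 + 122.01 + 1342.38 = 6729.35
Landed cost (B) = invoice 41776.77 + 6729.35 + duty 7841.60 = 56347.72
Difference = |52950.42 − 56347.72| = 3397.30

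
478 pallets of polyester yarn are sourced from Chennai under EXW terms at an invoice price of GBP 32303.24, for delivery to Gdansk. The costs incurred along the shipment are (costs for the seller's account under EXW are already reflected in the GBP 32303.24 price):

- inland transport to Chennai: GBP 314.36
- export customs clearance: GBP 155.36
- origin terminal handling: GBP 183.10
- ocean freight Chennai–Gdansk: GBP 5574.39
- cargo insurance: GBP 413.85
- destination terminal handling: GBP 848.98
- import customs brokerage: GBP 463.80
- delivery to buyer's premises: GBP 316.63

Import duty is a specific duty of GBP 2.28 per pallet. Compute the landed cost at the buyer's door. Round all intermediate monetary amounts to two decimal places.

Total landed cost: GBP 41663.55

EXW: the seller makes goods available at their premises; the buyer bears all onward costs.
CIF value = EXW price + inland to port + export clearance + origin terminal + freight + insurance = 32303.24 + 314.36 + 155.36 + 183.10 + 5574.39 + 413.85 = 38944.30
Import duty = 478 × 2.28 = 1089.84
Buyer bears: inland to port 314.36 + export clearance 155.36 + origin terminal 183.10 + freight 5574.39 + insurance 413.85 + destination terminal 848.98 + brokerage 463.80 + delivery 316.63 + duty 1089.84 = 9360.31
Landed cost = invoice 32303.24 + 9360.31 = 41663.55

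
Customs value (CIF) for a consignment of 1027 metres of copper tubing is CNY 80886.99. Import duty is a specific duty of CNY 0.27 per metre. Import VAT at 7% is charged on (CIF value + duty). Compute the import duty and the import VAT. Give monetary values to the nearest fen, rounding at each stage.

Import duty: CNY 277.29; import VAT: CNY 5681.50

Import duty = 1027 × 0.27 = 277.29
VAT base = CIF + duty = 80886.99 + 277.29 = 81164.28
Import VAT = 81164.28 × 7% = 5681.50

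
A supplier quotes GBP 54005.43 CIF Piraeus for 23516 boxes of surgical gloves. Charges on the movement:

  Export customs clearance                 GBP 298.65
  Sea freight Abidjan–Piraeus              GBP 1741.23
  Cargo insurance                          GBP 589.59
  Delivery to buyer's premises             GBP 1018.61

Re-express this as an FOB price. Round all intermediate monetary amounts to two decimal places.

Not relevant to the conversion: export clearance — on the seller under both CIF and FOB; already in the CIF price and stays in the FOB price. delivery — on the buyer under both terms; not part of either seller's price.
From CIF to FOB, the seller no longer bears: freight, insurance.
FOB price = 54005.43 − 1741.23 − 589.59 = 51674.61

FOB price: GBP 51674.61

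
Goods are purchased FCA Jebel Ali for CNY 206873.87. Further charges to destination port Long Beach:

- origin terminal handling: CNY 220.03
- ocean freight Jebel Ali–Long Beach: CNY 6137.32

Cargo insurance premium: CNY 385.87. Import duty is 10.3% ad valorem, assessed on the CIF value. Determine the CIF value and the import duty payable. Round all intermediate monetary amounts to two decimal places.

CIF value: CNY 213617.09; import duty: CNY 22002.56

CIF = FCA price + pre-shipment costs + freight + insurance
CIF = 206873.87 + 220.03 + 6137.32 + 385.87 = 213617.09
Import duty = 213617.09 × 10.3% = 22002.56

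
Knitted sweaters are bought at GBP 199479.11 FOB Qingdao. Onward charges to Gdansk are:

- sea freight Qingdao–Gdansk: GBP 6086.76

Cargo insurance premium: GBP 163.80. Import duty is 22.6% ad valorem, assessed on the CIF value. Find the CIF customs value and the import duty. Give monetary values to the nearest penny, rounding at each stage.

CIF value: GBP 205729.67; import duty: GBP 46494.91

CIF = FOB price + freight + insurance
CIF = 199479.11 + 6086.76 + 163.80 = 205729.67
Import duty = 205729.67 × 22.6% = 46494.91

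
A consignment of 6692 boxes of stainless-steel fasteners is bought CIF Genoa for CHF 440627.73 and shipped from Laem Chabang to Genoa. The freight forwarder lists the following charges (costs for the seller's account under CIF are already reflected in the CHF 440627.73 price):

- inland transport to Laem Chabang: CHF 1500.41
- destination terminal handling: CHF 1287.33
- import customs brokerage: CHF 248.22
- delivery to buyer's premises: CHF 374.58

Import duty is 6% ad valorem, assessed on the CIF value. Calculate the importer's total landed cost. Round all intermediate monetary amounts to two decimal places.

Total landed cost: CHF 468975.52

CIF: the seller pays costs through ocean freight and marine insurance to the destination port.
Already in the invoice (seller's account under CIF): inland to port — exclude.
The CIF price already equals the CIF value: 440627.73
Import duty = 440627.73 × 6% = 26437.66
Buyer bears: destination terminal 1287.33 + brokerage 248.22 + delivery 374.58 + duty 26437.66 = 28347.79
Landed cost = invoice 440627.73 + 28347.79 = 468975.52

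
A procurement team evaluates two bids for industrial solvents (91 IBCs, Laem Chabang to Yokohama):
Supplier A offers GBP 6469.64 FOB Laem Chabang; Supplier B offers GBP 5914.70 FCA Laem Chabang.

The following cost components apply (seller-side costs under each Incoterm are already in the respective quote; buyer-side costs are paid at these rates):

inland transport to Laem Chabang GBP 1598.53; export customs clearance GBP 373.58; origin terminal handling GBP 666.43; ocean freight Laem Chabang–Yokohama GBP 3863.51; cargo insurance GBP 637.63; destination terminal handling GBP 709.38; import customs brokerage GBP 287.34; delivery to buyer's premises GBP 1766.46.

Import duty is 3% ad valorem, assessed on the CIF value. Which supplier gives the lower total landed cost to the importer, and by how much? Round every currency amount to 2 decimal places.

Supplier A (FOB):
CIF value = FOB price + freight + insurance = 6469.64 + 3863.51 + 637.63 = 10970.78
Import duty = 10970.78 × 3% = 329.12
Buyer bears (A): 3863.51 + 637.63 + 709.38 + 287.34 + 1766.46 = 7264.32
Landed cost (A) = invoice 6469.64 + 7264.32 + duty 329.12 = 14063.08
Supplier B (FCA):
CIF value = FCA price + origin terminal + freight + insurance = 5914.70 + 666.43 + 3863.51 + 637.63 = 11082.27
Import duty = 11082.27 × 3% = 332.47
Buyer bears (B): 666.43 + 3863.51 + 637.63 + 709.38 + 287.34 + 1766.46 = 7930.75
Landed cost (B) = invoice 5914.70 + 7930.75 + duty 332.47 = 14177.92
Difference = |14063.08 − 14177.92| = 114.84

Supplier A is cheaper by GBP 114.84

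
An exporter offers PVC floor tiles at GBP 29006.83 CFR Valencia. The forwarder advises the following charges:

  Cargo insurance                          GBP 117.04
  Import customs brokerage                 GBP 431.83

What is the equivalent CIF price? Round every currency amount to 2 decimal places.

CIF price: GBP 29123.87

Not relevant to the conversion: brokerage — on the buyer under both terms; not part of either seller's price.
From CFR to CIF, the seller additionally bears: insurance.
CIF price = 29006.83 + 117.04 = 29123.87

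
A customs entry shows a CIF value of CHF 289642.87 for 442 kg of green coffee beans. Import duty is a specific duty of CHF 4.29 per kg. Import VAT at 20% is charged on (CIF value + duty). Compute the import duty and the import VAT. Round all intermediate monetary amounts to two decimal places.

Import duty = 442 × 4.29 = 1896.18
VAT base = CIF + duty = 289642.87 + 1896.18 = 291539.05
Import VAT = 291539.05 × 20% = 58307.81

Import duty: CHF 1896.18; import VAT: CHF 58307.81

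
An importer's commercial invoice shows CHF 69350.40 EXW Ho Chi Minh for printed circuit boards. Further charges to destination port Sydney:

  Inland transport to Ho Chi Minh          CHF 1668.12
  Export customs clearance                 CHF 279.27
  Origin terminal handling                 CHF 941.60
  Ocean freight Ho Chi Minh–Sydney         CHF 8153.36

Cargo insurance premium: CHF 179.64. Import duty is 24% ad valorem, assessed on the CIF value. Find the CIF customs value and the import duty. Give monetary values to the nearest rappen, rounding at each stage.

CIF value: CHF 80572.39; import duty: CHF 19337.37

CIF = EXW price + pre-shipment costs + freight + insurance
CIF = 69350.40 + 1668.12 + 279.27 + 941.60 + 8153.36 + 179.64 = 80572.39
Import duty = 80572.39 × 24% = 19337.37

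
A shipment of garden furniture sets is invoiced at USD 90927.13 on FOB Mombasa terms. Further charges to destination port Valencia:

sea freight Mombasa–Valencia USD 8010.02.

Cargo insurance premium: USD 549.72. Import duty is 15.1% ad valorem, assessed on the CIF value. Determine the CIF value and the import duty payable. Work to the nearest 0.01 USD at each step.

CIF value: USD 99486.87; import duty: USD 15022.52

CIF = FOB price + freight + insurance
CIF = 90927.13 + 8010.02 + 549.72 = 99486.87
Import duty = 99486.87 × 15.1% = 15022.52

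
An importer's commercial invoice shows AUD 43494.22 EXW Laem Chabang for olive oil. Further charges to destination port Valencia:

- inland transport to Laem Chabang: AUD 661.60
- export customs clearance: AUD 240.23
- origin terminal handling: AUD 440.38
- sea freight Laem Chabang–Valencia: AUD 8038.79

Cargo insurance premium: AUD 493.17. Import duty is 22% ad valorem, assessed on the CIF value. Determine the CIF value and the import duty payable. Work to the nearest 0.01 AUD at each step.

CIF = EXW price + pre-shipment costs + freight + insurance
CIF = 43494.22 + 661.60 + 240.23 + 440.38 + 8038.79 + 493.17 = 53368.39
Import duty = 53368.39 × 22% = 11741.05

CIF value: AUD 53368.39; import duty: AUD 11741.05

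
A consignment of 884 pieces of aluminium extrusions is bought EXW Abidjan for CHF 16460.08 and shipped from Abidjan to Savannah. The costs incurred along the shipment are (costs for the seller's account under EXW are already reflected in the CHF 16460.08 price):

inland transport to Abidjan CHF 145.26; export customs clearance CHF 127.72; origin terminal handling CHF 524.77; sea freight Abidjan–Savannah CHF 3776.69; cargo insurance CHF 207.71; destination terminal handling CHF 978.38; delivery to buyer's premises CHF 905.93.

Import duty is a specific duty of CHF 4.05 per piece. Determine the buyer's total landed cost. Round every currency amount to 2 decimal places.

EXW: the seller makes goods available at their premises; the buyer bears all onward costs.
CIF value = EXW price + inland to port + export clearance + origin terminal + freight + insurance = 16460.08 + 145.26 + 127.72 + 524.77 + 3776.69 + 207.71 = 21242.23
Import duty = 884 × 4.05 = 3580.20
Buyer bears: inland to port 145.26 + export clearance 127.72 + origin terminal 524.77 + freight 3776.69 + insurance 207.71 + destination terminal 978.38 + delivery 905.93 + duty 3580.20 = 10246.66
Landed cost = invoice 16460.08 + 10246.66 = 26706.74

Total landed cost: CHF 26706.74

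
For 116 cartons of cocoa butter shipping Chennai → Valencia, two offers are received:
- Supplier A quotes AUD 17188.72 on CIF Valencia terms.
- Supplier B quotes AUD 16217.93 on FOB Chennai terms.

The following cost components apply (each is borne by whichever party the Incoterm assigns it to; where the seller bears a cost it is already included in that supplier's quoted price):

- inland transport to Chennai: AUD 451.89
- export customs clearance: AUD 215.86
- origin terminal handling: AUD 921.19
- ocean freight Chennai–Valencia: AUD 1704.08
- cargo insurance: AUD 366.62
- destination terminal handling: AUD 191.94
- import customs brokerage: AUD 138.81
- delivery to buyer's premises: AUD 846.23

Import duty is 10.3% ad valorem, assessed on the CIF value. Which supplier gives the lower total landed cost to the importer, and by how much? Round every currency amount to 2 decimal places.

Supplier A (CIF):
The CIF price already equals the CIF value: 17188.72
Import duty = 17188.72 × 10.3% = 1770.44
Buyer bears (A): 191.94 + 138.81 + 846.23 = 1176.98
Landed cost (A) = invoice 17188.72 + 1176.98 + duty 1770.44 = 20136.14
Supplier B (FOB):
CIF value = FOB price + freight + insurance = 16217.93 + 1704.08 + 366.62 = 18288.63
Import duty = 18288.63 × 10.3% = 1883.73
Buyer bears (B): 1704.08 + 366.62 + 191.94 + 138.81 + 846.23 = 3247.68
Landed cost (B) = invoice 16217.93 + 3247.68 + duty 1883.73 = 21349.34
Difference = |20136.14 − 21349.34| = 1213.20

Supplier A is cheaper by AUD 1213.20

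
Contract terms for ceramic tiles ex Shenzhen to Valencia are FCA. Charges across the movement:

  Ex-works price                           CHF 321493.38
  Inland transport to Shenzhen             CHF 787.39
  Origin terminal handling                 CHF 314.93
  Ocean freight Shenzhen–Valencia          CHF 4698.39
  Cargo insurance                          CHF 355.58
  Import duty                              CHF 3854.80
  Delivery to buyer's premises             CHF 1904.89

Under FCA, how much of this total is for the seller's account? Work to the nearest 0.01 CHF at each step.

Seller's account: CHF 322280.77

FCA: the seller delivers export-cleared goods to the carrier; the buyer bears costs from that point.
Seller's account: goods 321493.38 + inland to port 787.39 = 322280.77
Buyer's account: origin terminal 314.93 + freight 4698.39 + insurance 355.58 + duty 3854.80 + delivery 1904.89 = 11128.59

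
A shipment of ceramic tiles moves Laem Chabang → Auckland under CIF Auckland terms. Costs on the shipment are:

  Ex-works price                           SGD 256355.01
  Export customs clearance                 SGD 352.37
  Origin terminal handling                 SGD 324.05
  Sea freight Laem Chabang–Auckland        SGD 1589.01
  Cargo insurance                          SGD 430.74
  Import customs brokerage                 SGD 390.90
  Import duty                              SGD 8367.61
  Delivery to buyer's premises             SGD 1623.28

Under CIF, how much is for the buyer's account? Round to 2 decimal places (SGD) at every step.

CIF: the seller pays costs through ocean freight and marine insurance to the destination port.
Seller's account: goods 256355.01 + export clearance 352.37 + origin terminal 324.05 + freight 1589.01 + insurance 430.74 = 259051.18
Buyer's account: brokerage 390.90 + duty 8367.61 + delivery 1623.28 = 10381.79

Buyer's account: SGD 10381.79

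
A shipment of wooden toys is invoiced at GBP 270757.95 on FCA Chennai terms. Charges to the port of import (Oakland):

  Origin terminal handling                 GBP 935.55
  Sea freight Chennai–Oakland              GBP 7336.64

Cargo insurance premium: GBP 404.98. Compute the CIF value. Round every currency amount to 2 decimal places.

CIF value: GBP 279435.12

CIF = FCA price + pre-shipment costs + freight + insurance
CIF = 270757.95 + 935.55 + 7336.64 + 404.98 = 279435.12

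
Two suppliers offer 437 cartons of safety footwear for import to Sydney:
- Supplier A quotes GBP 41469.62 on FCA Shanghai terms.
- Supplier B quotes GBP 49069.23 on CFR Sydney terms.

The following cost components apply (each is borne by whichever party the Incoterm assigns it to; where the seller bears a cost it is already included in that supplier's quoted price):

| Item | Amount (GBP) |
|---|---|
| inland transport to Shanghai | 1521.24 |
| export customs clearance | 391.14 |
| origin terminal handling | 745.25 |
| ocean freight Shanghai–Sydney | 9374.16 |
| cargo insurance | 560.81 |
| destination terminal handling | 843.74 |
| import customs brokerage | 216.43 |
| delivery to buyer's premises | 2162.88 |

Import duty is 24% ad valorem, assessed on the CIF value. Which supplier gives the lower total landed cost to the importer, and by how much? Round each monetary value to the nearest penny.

Supplier A (FCA):
CIF value = FCA price + origin terminal + freight + insurance = 41469.62 + 745.25 + 9374.16 + 560.81 = 52149.84
Import duty = 52149.84 × 24% = 12515.96
Buyer bears (A): 745.25 + 9374.16 + 560.81 + 843.74 + 216.43 + 2162.88 = 13903.27
Landed cost (A) = invoice 41469.62 + 13903.27 + duty 12515.96 = 67888.85
Supplier B (CFR):
CIF value = CFR price + insurance = 49069.23 + 560.81 = 49630.04
Import duty = 49630.04 × 24% = 11911.21
Buyer bears (B): 560.81 + 843.74 + 216.43 + 2162.88 = 3783.86
Landed cost (B) = invoice 49069.23 + 3783.86 + duty 11911.21 = 64764.30
Difference = |67888.85 − 64764.30| = 3124.55

Supplier B is cheaper by GBP 3124.55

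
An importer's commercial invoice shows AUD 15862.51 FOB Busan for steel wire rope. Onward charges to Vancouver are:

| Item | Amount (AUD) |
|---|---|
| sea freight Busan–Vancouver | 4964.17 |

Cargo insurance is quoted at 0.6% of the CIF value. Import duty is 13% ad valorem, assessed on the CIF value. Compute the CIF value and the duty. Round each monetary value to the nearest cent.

CIF value: AUD 20952.39; import duty: AUD 2723.81

Let C be the CIF value. C = FOB price + freight + 0.6% × C
C − 0.6% × C = 15862.51 + 4964.17
0.994 × C = 20826.68
C = 20826.68 / 0.994 = 20952.39
Insurance premium = 0.6% × 20952.39 = 125.71
Import duty = 20952.39 × 13% = 2723.81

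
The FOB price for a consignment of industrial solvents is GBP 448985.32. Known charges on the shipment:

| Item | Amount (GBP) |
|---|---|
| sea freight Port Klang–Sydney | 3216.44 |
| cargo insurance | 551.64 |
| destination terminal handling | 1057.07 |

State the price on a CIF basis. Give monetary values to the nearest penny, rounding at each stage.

CIF price: GBP 452753.40

Not relevant to the conversion: destination terminal — on the buyer under both terms; not part of either seller's price.
From FOB to CIF, the seller additionally bears: freight, insurance.
CIF price = 448985.32 + 3216.44 + 551.64 = 452753.40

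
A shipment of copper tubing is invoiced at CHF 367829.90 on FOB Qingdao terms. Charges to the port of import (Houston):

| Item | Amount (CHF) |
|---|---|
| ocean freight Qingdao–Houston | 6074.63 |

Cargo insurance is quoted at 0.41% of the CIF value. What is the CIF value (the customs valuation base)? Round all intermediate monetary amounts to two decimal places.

Let C be the CIF value. C = FOB price + freight + 0.41% × C
C − 0.41% × C = 367829.90 + 6074.63
0.9959 × C = 373904.53
C = 373904.53 / 0.9959 = 375443.85
Insurance premium = 0.41% × 375443.85 = 1539.32

CIF value: CHF 375443.85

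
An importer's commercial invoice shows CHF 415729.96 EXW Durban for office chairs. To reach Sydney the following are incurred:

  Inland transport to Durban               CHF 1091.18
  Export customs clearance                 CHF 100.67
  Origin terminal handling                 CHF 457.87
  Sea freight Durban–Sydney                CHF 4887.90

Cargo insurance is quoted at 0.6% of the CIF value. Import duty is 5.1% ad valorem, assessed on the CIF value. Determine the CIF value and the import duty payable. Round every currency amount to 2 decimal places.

Let C be the CIF value. C = EXW price + pre-shipment costs + freight + 0.6% × C
C − 0.6% × C = 415729.96 + 1091.18 + 100.67 + 457.87 + 4887.90
0.994 × C = 422267.58
C = 422267.58 / 0.994 = 424816.48
Insurance premium = 0.6% × 424816.48 = 2548.90
Import duty = 424816.48 × 5.1% = 21665.64

CIF value: CHF 424816.48; import duty: CHF 21665.64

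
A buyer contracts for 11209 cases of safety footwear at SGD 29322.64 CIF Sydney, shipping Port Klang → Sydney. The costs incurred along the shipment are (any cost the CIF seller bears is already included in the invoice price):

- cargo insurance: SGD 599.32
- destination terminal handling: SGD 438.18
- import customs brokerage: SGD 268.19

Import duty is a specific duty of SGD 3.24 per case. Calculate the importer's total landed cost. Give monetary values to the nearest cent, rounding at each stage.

Total landed cost: SGD 66346.17

CIF: the seller pays costs through ocean freight and marine insurance to the destination port.
Already in the invoice (seller's account under CIF): insurance — exclude.
The CIF price already equals the CIF value: 29322.64
Import duty = 11209 × 3.24 = 36317.16
Buyer bears: destination terminal 438.18 + brokerage 268.19 + duty 36317.16 = 37023.53
Landed cost = invoice 29322.64 + 37023.53 = 66346.17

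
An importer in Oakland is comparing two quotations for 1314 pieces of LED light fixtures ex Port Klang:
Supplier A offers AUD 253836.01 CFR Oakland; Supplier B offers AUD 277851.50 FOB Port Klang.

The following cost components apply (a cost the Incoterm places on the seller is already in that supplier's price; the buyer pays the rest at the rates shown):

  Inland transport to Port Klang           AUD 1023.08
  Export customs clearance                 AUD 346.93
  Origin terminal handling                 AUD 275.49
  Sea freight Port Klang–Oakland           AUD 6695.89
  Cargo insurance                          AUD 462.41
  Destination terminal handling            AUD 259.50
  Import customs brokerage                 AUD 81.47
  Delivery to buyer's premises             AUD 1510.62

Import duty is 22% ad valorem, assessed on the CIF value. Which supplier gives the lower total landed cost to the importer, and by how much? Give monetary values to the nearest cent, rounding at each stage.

Supplier A is cheaper by AUD 37467.89

Supplier A (CFR):
CIF value = CFR price + insurance = 253836.01 + 462.41 = 254298.42
Import duty = 254298.42 × 22% = 55945.65
Buyer bears (A): 462.41 + 259.50 + 81.47 + 1510.62 = 2314.00
Landed cost (A) = invoice 253836.01 + 2314.00 + duty 55945.65 = 312095.66
Supplier B (FOB):
CIF value = FOB price + freight + insurance = 277851.50 + 6695.89 + 462.41 = 285009.80
Import duty = 285009.80 × 22% = 62702.16
Buyer bears (B): 6695.89 + 462.41 + 259.50 + 81.47 + 1510.62 = 9009.89
Landed cost (B) = invoice 277851.50 + 9009.89 + duty 62702.16 = 349563.55
Difference = |312095.66 − 349563.55| = 37467.89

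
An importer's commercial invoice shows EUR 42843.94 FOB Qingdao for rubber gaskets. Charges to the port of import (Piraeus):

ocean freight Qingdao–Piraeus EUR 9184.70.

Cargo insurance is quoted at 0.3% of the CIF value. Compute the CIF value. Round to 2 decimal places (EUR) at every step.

Let C be the CIF value. C = FOB price + freight + 0.3% × C
C − 0.3% × C = 42843.94 + 9184.70
0.997 × C = 52028.64
C = 52028.64 / 0.997 = 52185.20
Insurance premium = 0.3% × 52185.20 = 156.56

CIF value: EUR 52185.20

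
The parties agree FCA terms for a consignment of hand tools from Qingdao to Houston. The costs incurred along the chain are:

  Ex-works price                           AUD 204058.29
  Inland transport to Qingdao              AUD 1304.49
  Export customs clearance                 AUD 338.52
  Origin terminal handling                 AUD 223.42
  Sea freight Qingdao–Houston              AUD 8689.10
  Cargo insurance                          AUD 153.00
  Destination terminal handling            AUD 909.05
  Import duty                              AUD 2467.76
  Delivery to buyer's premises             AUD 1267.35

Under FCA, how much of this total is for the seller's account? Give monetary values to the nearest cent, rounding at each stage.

FCA: the seller delivers export-cleared goods to the carrier; the buyer bears costs from that point.
Seller's account: goods 204058.29 + inland to port 1304.49 + export clearance 338.52 = 205701.30
Buyer's account: origin terminal 223.42 + freight 8689.10 + insurance 153.00 + destination terminal 909.05 + duty 2467.76 + delivery 1267.35 = 13709.68

Seller's account: AUD 205701.30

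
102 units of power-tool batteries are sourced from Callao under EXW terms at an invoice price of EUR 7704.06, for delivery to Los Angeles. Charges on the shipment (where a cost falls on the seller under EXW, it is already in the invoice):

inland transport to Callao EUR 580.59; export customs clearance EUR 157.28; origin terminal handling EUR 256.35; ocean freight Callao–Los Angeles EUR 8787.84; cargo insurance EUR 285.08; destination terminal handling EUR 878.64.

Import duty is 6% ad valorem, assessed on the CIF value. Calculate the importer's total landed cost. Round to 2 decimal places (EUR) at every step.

Total landed cost: EUR 19716.11

EXW: the seller makes goods available at their premises; the buyer bears all onward costs.
CIF value = EXW price + inland to port + export clearance + origin terminal + freight + insurance = 7704.06 + 580.59 + 157.28 + 256.35 + 8787.84 + 285.08 = 17771.20
Import duty = 17771.20 × 6% = 1066.27
Buyer bears: inland to port 580.59 + export clearance 157.28 + origin terminal 256.35 + freight 8787.84 + insurance 285.08 + destination terminal 878.64 + duty 1066.27 = 12012.05
Landed cost = invoice 7704.06 + 12012.05 = 19716.11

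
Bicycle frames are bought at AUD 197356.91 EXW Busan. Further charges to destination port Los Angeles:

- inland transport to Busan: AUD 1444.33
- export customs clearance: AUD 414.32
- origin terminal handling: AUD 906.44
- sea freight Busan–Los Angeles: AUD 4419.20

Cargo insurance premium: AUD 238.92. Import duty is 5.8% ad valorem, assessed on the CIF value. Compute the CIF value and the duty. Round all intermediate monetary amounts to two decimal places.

CIF value: AUD 204780.12; import duty: AUD 11877.25

CIF = EXW price + pre-shipment costs + freight + insurance
CIF = 197356.91 + 1444.33 + 414.32 + 906.44 + 4419.20 + 238.92 = 204780.12
Import duty = 204780.12 × 5.8% = 11877.25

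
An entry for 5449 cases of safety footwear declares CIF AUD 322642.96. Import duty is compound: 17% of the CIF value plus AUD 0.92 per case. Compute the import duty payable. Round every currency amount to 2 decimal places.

Ad valorem component: 322642.96 × 17% = 54849.30
Specific component: 5449 × 0.92 = 5013.08
Import duty = 54849.30 + 5013.08 = 59862.38

Import duty: AUD 59862.38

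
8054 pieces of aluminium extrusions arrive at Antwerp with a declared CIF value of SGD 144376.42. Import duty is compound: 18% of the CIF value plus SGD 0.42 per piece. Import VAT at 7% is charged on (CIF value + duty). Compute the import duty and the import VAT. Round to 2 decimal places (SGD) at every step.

Import duty: SGD 29370.44; import VAT: SGD 12162.28

Ad valorem component: 144376.42 × 18% = 25987.76
Specific component: 8054 × 0.42 = 3382.68
Import duty = 25987.76 + 3382.68 = 29370.44
VAT base = CIF + duty = 144376.42 + 29370.44 = 173746.86
Import VAT = 173746.86 × 7% = 12162.28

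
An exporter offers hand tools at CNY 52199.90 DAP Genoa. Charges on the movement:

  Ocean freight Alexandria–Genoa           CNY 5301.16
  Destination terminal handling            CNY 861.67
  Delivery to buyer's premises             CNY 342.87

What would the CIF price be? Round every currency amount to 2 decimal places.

CIF price: CNY 50995.36

Not relevant to the conversion: freight — on the seller under both DAP and CIF; already in the DAP price and stays in the CIF price.
From DAP to CIF, the seller no longer bears: destination terminal, delivery.
CIF price = 52199.90 − 861.67 − 342.87 = 50995.36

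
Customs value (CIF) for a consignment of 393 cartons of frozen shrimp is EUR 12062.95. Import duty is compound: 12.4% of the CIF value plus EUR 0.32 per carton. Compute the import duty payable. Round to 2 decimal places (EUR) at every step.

Ad valorem component: 12062.95 × 12.4% = 1495.81
Specific component: 393 × 0.32 = 125.76
Import duty = 1495.81 + 125.76 = 1621.57

Import duty: EUR 1621.57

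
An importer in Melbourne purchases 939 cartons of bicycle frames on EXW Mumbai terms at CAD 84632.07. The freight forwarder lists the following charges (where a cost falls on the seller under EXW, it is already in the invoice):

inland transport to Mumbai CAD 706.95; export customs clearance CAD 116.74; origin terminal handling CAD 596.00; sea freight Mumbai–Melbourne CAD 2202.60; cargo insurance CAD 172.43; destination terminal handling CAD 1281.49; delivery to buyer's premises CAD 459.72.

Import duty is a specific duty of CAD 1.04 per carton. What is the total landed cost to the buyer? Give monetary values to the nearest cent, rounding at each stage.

Total landed cost: CAD 91144.56

EXW: the seller makes goods available at their premises; the buyer bears all onward costs.
CIF value = EXW price + inland to port + export clearance + origin terminal + freight + insurance = 84632.07 + 706.95 + 116.74 + 596.00 + 2202.60 + 172.43 = 88426.79
Import duty = 939 × 1.04 = 976.56
Buyer bears: inland to port 706.95 + export clearance 116.74 + origin terminal 596.00 + freight 2202.60 + insurance 172.43 + destination terminal 1281.49 + delivery 459.72 + duty 976.56 = 6512.49
Landed cost = invoice 84632.07 + 6512.49 = 91144.56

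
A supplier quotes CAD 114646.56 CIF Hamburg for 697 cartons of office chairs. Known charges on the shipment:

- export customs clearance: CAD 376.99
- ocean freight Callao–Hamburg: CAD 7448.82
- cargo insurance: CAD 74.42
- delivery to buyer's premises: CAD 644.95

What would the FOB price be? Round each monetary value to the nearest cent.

Not relevant to the conversion: export clearance — on the seller under both CIF and FOB; already in the CIF price and stays in the FOB price. delivery — on the buyer under both terms; not part of either seller's price.
From CIF to FOB, the seller no longer bears: freight, insurance.
FOB price = 114646.56 − 7448.82 − 74.42 = 107123.32

FOB price: CAD 107123.32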